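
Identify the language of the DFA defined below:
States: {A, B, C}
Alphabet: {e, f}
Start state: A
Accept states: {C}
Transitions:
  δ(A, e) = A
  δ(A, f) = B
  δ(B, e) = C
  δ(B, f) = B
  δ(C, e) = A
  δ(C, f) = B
Testing a few strings:
  'ffee' → reject
  'e' → reject
  'ef' → reject
  'efe' → accept
State roles: A=no suffix match; B=one trailing f; C=suffix is fe
All strings over {e,f} ending with fe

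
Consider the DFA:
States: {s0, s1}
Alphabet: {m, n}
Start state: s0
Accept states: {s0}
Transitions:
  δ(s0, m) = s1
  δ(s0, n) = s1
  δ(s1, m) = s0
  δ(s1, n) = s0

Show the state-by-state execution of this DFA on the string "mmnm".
read 'm': s0 → s1
  read 'm': s1 → s0
  read 'n': s0 → s1
  read 'm': s1 → s0
s0 -> s1 -> s0 -> s1 -> s0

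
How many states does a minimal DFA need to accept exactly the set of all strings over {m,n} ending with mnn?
By Myhill–Nerode, count the distinguishable equivalence classes: 4 classes — one per longest suffix of the input that is a prefix of 'mnn' (lengths 0 through 3); only the length-3 class is accepting.
4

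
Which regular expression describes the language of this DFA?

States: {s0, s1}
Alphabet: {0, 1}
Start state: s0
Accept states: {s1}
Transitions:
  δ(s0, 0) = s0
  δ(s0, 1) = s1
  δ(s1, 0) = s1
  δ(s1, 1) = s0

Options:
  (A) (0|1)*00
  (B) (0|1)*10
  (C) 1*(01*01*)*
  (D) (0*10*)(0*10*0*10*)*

Check each option against the DFA on short strings; one disagreement eliminates an option:
  (A) (0|1)*00: on '1' the DFA goes s0 → s1 and accepts (s1 ∈ Accept), but the regex does not match it → eliminate
  (B) (0|1)*10: on '1' the DFA goes s0 → s1 and accepts (s1 ∈ Accept), but the regex does not match it → eliminate
  (C) 1*(01*01*)*: on ε the DFA stays in s0 and rejects (s0 ∉ Accept), but the regex matches it → eliminate
  (D) (0*10*)(0*10*0*10*)*: agrees with the DFA on every string of length ≤ 6
Only (D) is consistent with the DFA.
(D) (0*10*)(0*10*0*10*)*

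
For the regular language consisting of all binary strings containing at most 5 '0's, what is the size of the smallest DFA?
By Myhill–Nerode, count the distinguishable equivalence classes: 7 classes — having seen 0, 1, …, 5, or >5 copies of '0'; counts 0 through 5 are accepting and >5 is dead.
7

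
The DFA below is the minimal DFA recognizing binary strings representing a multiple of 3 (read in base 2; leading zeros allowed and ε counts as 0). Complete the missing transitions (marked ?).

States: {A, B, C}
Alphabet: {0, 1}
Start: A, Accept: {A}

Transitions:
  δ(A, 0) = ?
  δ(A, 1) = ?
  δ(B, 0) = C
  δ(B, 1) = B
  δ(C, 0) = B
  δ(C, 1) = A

From the language and accept set, identify what each state tracks — A: value ≡ 0 (mod 3); B: value ≡ 2 (mod 3); C: value ≡ 1 (mod 3).
Each missing δ(q, a) is the state matching the new tracked value after reading a.
δ(A, 0) = A; δ(A, 1) = C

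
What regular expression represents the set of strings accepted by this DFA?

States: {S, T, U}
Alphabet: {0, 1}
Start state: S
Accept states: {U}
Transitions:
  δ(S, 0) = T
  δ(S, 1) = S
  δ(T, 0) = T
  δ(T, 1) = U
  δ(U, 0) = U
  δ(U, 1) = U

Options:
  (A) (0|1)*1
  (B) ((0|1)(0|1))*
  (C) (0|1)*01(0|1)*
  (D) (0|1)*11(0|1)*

Check each option against the DFA on short strings; one disagreement eliminates an option:
  (A) (0|1)*1: on '1' the DFA goes S → S and rejects (S ∉ Accept), but the regex matches it → eliminate
  (B) ((0|1)(0|1))*: on ε the DFA stays in S and rejects (S ∉ Accept), but the regex matches it → eliminate
  (C) (0|1)*01(0|1)*: agrees with the DFA on every string of length ≤ 6
  (D) (0|1)*11(0|1)*: on '01' the DFA goes S → T → U and accepts (U ∈ Accept), but the regex does not match it → eliminate
Only (C) is consistent with the DFA.
(C) (0|1)*01(0|1)*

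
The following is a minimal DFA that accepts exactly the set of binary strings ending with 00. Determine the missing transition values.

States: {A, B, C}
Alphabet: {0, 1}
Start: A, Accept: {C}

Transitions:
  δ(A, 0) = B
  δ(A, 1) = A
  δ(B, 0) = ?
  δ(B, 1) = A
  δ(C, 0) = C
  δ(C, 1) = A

From the language and accept set, identify what each state tracks — A: last symbol not 0; B: one trailing 0; C: two trailing 0's.
Each missing δ(q, a) is the state matching the new tracked value after reading a.
δ(B, 0) = C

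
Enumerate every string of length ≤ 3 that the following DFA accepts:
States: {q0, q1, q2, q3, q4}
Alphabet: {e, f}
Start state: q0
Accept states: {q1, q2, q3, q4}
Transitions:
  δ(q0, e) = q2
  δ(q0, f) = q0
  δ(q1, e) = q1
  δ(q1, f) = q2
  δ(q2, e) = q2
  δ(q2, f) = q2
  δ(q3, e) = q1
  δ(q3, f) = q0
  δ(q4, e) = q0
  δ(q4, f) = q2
e, ee, ef, fe, eee, eef, efe, eff, fee, fef, ffe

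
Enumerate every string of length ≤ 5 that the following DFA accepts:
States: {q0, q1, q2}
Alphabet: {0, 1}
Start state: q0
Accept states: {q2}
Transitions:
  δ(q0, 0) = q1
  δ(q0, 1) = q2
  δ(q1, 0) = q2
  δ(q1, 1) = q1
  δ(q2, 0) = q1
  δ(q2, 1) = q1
1, 00, 010, 100, 110, 0000, 0010, 0110, 1010, 1110, 00010, 00110, 01000, 01010, 01110, 10000, 10010, 10110, 11000, 11010, 11110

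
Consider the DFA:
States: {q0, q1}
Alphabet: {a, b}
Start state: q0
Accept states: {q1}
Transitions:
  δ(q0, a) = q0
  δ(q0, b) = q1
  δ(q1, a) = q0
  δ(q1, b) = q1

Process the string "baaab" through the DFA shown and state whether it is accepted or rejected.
Processing string "baaab":
  q0 --b--> q1
  q1 --a--> q0
  q0 --a--> q0
  q0 --a--> q0
  q0 --b--> q1
Final state: q1
Accept states: {q1}
Yes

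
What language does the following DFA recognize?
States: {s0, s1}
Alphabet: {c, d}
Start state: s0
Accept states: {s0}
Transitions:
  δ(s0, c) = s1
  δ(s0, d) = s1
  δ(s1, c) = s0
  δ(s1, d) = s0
Testing a few strings:
  'cd' → accept
  'd' → reject
  'cdc' → reject
  'ddc' → reject
State roles: s0=even length so far; s1=odd length so far
All strings over {c,d} of even length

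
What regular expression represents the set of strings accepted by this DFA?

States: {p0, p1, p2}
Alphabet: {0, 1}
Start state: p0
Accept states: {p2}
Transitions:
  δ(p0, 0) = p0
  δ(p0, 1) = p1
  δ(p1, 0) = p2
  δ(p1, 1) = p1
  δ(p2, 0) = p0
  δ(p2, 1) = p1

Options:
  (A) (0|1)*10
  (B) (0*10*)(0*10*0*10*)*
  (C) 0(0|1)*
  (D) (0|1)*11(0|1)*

Check each option against the DFA on short strings; one disagreement eliminates an option:
  (A) (0|1)*10: agrees with the DFA on every string of length ≤ 6
  (B) (0*10*)(0*10*0*10*)*: on '1' the DFA goes p0 → p1 and rejects (p1 ∉ Accept), but the regex matches it → eliminate
  (C) 0(0|1)*: on '0' the DFA goes p0 → p0 and rejects (p0 ∉ Accept), but the regex matches it → eliminate
  (D) (0|1)*11(0|1)*: on '10' the DFA goes p0 → p1 → p2 and accepts (p2 ∈ Accept), but the regex does not match it → eliminate
Only (A) is consistent with the DFA.
(A) (0|1)*10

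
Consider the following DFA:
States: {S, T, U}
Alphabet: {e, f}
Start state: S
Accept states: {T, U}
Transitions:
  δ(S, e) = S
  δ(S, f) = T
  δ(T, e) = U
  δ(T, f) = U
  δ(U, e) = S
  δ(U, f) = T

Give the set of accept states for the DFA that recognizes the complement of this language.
Complement accept states = All states \ Original accept states
= {S, T, U} \ {T, U}
{S}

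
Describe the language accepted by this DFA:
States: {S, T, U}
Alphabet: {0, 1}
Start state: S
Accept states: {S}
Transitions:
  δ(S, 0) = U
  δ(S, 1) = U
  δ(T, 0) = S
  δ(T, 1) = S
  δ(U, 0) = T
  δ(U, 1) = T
Testing a few strings:
  '1' → reject
  '00' → reject
  '1011' → reject
  '0011' → reject
State roles: S=length ≡ 0 (mod 3); T=length ≡ 2 (mod 3); U=length ≡ 1 (mod 3)
All binary strings whose length is a multiple of 3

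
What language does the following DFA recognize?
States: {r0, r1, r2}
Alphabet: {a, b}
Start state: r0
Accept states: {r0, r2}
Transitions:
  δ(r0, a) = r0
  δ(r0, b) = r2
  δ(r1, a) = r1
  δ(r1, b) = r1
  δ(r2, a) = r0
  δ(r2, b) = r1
Testing a few strings:
  'aaa' → accept
  'baab' → accept
  'bba' → reject
  'ba' → accept
State roles: r0=last symbol not b (ok); r1=saw bb (dead); r2=last symbol b (ok)
All strings over {a,b} with no two consecutive b's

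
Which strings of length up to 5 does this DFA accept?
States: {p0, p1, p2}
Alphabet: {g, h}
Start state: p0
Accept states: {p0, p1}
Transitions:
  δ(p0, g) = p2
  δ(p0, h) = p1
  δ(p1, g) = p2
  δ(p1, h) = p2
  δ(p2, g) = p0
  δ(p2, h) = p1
ε, h, gg, gh, ggh, hgg, hgh, hhg, hhh, gggg, gggh, ghgg, ghgh, ghhg, ghhh, hggh, hhgh, ggggh, gghgg, gghgh, gghhg, gghhh, ghggh, ghhgh, hgggg, hgggh, hghgg, hghgh, hghhg, hghhh, hhggg, hhggh, hhhgg, hhhgh, hhhhg, hhhhh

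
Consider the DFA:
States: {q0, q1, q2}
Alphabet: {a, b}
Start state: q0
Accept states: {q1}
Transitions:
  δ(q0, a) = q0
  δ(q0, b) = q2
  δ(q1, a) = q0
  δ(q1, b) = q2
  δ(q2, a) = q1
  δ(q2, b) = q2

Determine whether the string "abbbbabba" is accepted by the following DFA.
Processing string "abbbbabba":
  q0 --a--> q0
  q0 --b--> q2
  q2 --b--> q2
  q2 --b--> q2
  q2 --b--> q2
  q2 --a--> q1
  q1 --b--> q2
  q2 --b--> q2
  q2 --a--> q1
Final state: q1
Accept states: {q1}
Yes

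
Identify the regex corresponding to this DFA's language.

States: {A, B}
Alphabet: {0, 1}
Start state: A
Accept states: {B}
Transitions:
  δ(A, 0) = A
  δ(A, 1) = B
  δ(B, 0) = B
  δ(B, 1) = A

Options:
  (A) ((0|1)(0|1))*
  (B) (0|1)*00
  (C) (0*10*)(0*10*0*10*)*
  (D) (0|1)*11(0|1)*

Check each option against the DFA on short strings; one disagreement eliminates an option:
  (A) ((0|1)(0|1))*: on ε the DFA stays in A and rejects (A ∉ Accept), but the regex matches it → eliminate
  (B) (0|1)*00: on '1' the DFA goes A → B and accepts (B ∈ Accept), but the regex does not match it → eliminate
  (C) (0*10*)(0*10*0*10*)*: agrees with the DFA on every string of length ≤ 6
  (D) (0|1)*11(0|1)*: on '1' the DFA goes A → B and accepts (B ∈ Accept), but the regex does not match it → eliminate
Only (C) is consistent with the DFA.
(C) (0*10*)(0*10*0*10*)*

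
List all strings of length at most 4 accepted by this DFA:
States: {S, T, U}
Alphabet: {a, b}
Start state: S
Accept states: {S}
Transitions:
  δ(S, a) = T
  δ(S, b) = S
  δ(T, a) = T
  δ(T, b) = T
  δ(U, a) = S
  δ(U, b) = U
ε, b, bb, bbb, bbbb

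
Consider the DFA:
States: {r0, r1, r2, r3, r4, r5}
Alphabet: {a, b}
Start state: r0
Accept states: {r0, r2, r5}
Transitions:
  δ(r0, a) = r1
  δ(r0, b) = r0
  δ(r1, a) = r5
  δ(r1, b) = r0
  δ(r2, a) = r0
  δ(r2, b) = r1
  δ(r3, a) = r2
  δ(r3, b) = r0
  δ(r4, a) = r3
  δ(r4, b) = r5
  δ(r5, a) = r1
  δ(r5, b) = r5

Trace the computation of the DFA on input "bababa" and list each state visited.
read 'b': r0 → r0
  read 'a': r0 → r1
  read 'b': r1 → r0
  read 'a': r0 → r1
  read 'b': r1 → r0
  read 'a': r0 → r1
r0 -> r0 -> r1 -> r0 -> r1 -> r0 -> r1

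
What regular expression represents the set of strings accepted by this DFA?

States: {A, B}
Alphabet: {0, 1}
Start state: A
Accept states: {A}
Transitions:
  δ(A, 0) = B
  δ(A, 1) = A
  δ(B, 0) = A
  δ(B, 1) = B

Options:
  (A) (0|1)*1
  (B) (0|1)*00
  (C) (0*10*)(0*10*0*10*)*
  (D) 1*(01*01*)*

Check each option against the DFA on short strings; one disagreement eliminates an option:
  (A) (0|1)*1: on ε the DFA stays in A and accepts (A ∈ Accept), but the regex does not match it → eliminate
  (B) (0|1)*00: on ε the DFA stays in A and accepts (A ∈ Accept), but the regex does not match it → eliminate
  (C) (0*10*)(0*10*0*10*)*: on ε the DFA stays in A and accepts (A ∈ Accept), but the regex does not match it → eliminate
  (D) 1*(01*01*)*: agrees with the DFA on every string of length ≤ 6
Only (D) is consistent with the DFA.
(D) 1*(01*01*)*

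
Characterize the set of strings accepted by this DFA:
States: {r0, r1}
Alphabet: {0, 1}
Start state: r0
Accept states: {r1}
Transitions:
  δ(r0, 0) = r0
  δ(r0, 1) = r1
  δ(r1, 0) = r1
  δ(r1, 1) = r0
Testing a few strings:
  '1' → accept
  '11' → reject
  '01' → accept
  '100' → accept
State roles: r0=even number of 1's so far; r1=odd number of 1's so far
All binary strings with an odd number of 1's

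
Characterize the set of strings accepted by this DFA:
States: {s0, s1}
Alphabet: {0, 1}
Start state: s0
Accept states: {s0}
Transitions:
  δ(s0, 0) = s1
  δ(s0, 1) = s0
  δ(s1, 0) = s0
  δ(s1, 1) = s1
Testing a few strings:
  '11' → accept
  '110' → reject
  '01' → reject
  '0' → reject
State roles: s0=even number of 0's so far; s1=odd number of 0's so far
All binary strings with an even number of 0's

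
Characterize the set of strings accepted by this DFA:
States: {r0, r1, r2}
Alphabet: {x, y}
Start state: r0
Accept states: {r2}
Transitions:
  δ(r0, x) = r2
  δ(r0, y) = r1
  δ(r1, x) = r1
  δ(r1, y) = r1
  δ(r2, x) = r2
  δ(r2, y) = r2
Testing a few strings:
  'yx' → reject
  'xxx' → accept
  'x' → accept
  'yxy' → reject
State roles: r0=no input read; r1=started with y (dead); r2=started with x
All strings over {x,y} starting with x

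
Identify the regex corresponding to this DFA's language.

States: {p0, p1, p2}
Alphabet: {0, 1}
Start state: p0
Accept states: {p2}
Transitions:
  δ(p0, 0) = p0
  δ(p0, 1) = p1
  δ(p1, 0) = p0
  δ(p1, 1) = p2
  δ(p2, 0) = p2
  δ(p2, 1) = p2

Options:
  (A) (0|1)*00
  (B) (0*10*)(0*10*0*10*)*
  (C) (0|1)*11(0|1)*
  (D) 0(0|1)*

Check each option against the DFA on short strings; one disagreement eliminates an option:
  (A) (0|1)*00: on '00' the DFA goes p0 → p0 → p0 and rejects (p0 ∉ Accept), but the regex matches it → eliminate
  (B) (0*10*)(0*10*0*10*)*: on '1' the DFA goes p0 → p1 and rejects (p1 ∉ Accept), but the regex matches it → eliminate
  (C) (0|1)*11(0|1)*: agrees with the DFA on every string of length ≤ 6
  (D) 0(0|1)*: on '0' the DFA goes p0 → p0 and rejects (p0 ∉ Accept), but the regex matches it → eliminate
Only (C) is consistent with the DFA.
(C) (0|1)*11(0|1)*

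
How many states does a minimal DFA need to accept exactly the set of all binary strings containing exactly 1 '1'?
By Myhill–Nerode, count the distinguishable equivalence classes: 3 classes — having seen 0, 1, or >1 copies of '1'; the count-1 class is the only accepting one and >1 is dead.
3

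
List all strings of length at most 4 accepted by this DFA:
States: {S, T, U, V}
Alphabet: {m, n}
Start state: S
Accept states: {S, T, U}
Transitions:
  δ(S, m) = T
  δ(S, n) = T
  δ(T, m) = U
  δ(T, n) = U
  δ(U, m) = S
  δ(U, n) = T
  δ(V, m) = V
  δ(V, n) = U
ε, m, n, mm, mn, nm, nn, mmm, mmn, mnm, mnn, nmm, nmn, nnm, nnn, mmmm, mmmn, mmnm, mmnn, mnmm, mnmn, mnnm, mnnn, nmmm, nmmn, nmnm, nmnn, nnmm, nnmn, nnnm, nnnn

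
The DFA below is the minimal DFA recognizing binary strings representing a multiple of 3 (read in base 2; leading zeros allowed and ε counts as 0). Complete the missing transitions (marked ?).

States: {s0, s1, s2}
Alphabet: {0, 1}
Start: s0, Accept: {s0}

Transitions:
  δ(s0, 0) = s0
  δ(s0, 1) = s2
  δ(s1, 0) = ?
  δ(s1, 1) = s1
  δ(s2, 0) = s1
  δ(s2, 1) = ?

From the language and accept set, identify what each state tracks — s0: value ≡ 0 (mod 3); s1: value ≡ 2 (mod 3); s2: value ≡ 1 (mod 3).
Each missing δ(q, a) is the state matching the new tracked value after reading a.
δ(s1, 0) = s2; δ(s2, 1) = s0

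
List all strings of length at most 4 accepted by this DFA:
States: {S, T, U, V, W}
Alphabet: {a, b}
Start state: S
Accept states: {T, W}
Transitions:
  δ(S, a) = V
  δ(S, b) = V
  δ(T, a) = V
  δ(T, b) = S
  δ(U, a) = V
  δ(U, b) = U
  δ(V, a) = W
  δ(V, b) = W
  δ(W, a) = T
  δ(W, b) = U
aa, ab, ba, bb, aaa, aba, baa, bba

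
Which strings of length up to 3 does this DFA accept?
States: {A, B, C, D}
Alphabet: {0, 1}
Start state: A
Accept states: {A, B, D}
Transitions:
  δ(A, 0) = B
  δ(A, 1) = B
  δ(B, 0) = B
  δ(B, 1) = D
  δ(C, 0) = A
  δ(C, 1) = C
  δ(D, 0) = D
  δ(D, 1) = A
ε, 0, 1, 00, 01, 10, 11, 000, 001, 010, 011, 100, 101, 110, 111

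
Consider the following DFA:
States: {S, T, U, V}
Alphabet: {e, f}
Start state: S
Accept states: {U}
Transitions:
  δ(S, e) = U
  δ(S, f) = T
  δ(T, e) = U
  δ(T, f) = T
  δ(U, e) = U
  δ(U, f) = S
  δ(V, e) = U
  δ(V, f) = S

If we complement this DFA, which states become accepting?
Complement accept states = All states \ Original accept states
= {S, T, U, V} \ {U}
{S, T, V}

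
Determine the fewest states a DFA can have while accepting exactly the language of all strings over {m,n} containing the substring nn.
By Myhill–Nerode, count the distinguishable equivalence classes: 3 classes — one per longest suffix of the input that is a prefix of 'nn' (lengths 0 through 1), plus an absorbing 'already seen nn' class.
3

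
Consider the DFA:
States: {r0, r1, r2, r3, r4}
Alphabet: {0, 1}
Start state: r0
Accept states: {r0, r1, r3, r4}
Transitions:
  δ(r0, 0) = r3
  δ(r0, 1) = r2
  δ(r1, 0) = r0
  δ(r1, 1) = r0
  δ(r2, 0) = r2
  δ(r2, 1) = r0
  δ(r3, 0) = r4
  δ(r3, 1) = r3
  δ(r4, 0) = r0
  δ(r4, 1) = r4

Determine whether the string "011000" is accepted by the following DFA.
Processing string "011000":
  r0 --0--> r3
  r3 --1--> r3
  r3 --1--> r3
  r3 --0--> r4
  r4 --0--> r0
  r0 --0--> r3
Final state: r3
Accept states: {r0, r1, r3, r4}
Yes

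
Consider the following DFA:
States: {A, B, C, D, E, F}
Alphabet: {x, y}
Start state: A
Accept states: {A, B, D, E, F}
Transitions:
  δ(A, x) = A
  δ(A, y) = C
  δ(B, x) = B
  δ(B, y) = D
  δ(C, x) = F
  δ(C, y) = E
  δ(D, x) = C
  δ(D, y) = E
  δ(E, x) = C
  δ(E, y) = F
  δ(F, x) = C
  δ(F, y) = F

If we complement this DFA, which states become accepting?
Complement accept states = All states \ Original accept states
= {A, B, C, D, E, F} \ {A, B, D, E, F}
{C}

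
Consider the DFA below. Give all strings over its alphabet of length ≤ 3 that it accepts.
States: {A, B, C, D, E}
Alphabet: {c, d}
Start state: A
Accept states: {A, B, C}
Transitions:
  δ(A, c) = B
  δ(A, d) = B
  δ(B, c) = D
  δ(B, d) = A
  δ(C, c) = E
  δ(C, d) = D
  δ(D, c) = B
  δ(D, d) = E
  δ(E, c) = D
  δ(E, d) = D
ε, c, d, cd, dd, ccc, cdc, cdd, dcc, ddc, ddd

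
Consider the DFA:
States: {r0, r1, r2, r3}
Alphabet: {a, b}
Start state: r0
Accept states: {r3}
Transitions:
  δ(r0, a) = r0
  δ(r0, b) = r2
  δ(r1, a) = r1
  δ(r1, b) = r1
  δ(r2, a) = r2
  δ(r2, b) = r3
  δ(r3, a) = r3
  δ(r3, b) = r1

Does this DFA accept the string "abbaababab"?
Processing string "abbaababab":
  r0 --a--> r0
  r0 --b--> r2
  r2 --b--> r3
  r3 --a--> r3
  r3 --a--> r3
  r3 --b--> r1
  r1 --a--> r1
  r1 --b--> r1
  r1 --a--> r1
  r1 --b--> r1
Final state: r1
Accept states: {r3}
No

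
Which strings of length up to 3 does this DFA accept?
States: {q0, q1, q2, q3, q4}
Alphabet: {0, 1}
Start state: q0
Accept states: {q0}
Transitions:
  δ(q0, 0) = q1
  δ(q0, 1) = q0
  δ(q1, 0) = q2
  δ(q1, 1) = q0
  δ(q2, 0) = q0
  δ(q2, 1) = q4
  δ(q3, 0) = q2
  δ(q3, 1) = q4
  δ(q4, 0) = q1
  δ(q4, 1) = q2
ε, 1, 01, 11, 000, 011, 101, 111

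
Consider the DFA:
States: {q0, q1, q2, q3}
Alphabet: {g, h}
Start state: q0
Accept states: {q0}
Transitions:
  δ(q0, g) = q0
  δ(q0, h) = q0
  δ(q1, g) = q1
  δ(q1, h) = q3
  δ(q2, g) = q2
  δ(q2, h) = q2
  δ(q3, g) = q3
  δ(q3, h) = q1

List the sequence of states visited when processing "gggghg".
read 'g': q0 → q0
  read 'g': q0 → q0
  read 'g': q0 → q0
  read 'g': q0 → q0
  read 'h': q0 → q0
  read 'g': q0 → q0
q0 -> q0 -> q0 -> q0 -> q0 -> q0 -> q0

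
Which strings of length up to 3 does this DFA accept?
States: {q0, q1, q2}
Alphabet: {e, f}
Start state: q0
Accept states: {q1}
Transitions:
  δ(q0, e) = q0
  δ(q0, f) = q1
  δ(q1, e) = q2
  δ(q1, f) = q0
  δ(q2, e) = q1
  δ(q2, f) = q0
f, ef, eef, fee, fff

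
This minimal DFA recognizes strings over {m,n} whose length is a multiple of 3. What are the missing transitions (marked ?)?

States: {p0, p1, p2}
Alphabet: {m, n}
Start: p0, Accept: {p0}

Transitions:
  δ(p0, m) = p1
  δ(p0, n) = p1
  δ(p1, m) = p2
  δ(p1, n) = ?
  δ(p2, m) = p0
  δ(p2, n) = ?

From the language and accept set, identify what each state tracks — p0: length ≡ 0 (mod 3); p1: length ≡ 1 (mod 3); p2: length ≡ 2 (mod 3).
Each missing δ(q, a) is the state matching the new tracked value after reading a.
δ(p1, n) = p2; δ(p2, n) = p0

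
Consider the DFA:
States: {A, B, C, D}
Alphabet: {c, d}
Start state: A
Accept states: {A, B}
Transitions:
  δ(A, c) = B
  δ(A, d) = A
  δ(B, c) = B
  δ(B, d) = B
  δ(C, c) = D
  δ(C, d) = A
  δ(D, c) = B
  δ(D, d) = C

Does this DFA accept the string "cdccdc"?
Processing string "cdccdc":
  A --c--> B
  B --d--> B
  B --c--> B
  B --c--> B
  B --d--> B
  B --c--> B
Final state: B
Accept states: {A, B}
Yes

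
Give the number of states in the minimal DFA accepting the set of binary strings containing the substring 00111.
By Myhill–Nerode, count the distinguishable equivalence classes: 6 classes — one per longest suffix of the input that is a prefix of '00111' (lengths 0 through 4), plus an absorbing 'already seen 00111' class.
6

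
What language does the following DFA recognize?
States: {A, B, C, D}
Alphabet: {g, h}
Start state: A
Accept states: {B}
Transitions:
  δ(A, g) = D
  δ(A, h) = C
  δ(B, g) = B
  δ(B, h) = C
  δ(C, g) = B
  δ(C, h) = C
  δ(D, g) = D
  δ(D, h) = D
Testing a few strings:
  'hhg' → accept
  'h' → reject
  'hhgg' → accept
  'hhhh' → reject
State roles: A=no input read; B=started with h, last symbol g; C=started with h, last symbol h; D=started with g (dead)
All strings over {g,h} that start with h and end with g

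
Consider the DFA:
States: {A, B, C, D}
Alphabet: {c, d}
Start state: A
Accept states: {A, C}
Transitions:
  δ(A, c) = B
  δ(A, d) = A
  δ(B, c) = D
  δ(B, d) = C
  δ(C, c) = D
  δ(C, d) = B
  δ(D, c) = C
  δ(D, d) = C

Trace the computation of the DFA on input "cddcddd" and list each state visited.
read 'c': A → B
  read 'd': B → C
  read 'd': C → B
  read 'c': B → D
  read 'd': D → C
  read 'd': C → B
  read 'd': B → C
A -> B -> C -> B -> D -> C -> B -> C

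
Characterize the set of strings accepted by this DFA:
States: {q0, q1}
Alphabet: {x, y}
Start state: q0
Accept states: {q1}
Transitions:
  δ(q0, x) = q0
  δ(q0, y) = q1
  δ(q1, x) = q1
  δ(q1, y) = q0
Testing a few strings:
  'xyy' → reject
  'xy' → accept
  'xxx' → reject
  'xxy' → accept
State roles: q0=even number of y's so far; q1=odd number of y's so far
All strings over {x,y} with an odd number of y's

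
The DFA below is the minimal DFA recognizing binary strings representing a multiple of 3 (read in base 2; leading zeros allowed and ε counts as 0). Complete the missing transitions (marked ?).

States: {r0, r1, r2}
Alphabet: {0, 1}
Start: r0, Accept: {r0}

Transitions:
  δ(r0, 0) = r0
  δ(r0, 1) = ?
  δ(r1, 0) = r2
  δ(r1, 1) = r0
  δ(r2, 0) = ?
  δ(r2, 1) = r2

From the language and accept set, identify what each state tracks — r0: value ≡ 0 (mod 3); r1: value ≡ 1 (mod 3); r2: value ≡ 2 (mod 3).
Each missing δ(q, a) is the state matching the new tracked value after reading a.
δ(r0, 1) = r1; δ(r2, 0) = r1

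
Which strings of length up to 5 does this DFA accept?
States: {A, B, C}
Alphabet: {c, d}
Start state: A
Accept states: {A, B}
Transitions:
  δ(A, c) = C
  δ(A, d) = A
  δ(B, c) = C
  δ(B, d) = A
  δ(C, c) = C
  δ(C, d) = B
ε, d, cd, dd, ccd, cdd, dcd, ddd, cccd, ccdd, cdcd, cddd, dccd, dcdd, ddcd, dddd, ccccd, cccdd, ccdcd, ccddd, cdccd, cdcdd, cddcd, cdddd, dcccd, dccdd, dcdcd, dcddd, ddccd, ddcdd, dddcd, ddddd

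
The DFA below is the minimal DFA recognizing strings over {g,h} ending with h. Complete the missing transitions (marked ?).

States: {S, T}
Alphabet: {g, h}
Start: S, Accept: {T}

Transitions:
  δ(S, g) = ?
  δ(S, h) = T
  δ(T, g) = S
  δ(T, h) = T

From the language and accept set, identify what each state tracks — S: last symbol not h; T: last symbol is h.
Each missing δ(q, a) is the state matching the new tracked value after reading a.
δ(S, g) = S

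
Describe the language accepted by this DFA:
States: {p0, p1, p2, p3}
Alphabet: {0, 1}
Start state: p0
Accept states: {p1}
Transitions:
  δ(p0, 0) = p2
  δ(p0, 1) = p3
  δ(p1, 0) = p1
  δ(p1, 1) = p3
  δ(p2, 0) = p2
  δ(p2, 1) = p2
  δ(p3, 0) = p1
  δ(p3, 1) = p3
Testing a few strings:
  '101' → reject
  '01' → reject
  '0010' → reject
  '0111' → reject
State roles: p0=no input read; p1=started with 1, last symbol 0; p2=started with 0 (dead); p3=started with 1, last symbol 1
All binary strings that start with 1 and end with 0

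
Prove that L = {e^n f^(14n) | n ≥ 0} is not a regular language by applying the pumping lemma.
Assume L is regular with pumping length p. Idea: pumping the e-block breaks the 1:14 ratio.
Choose s = e^p f^(14p) (length 15p ≥ p). By the pumping lemma, s = xyz with |xy| ≤ p, |y| > 0, so y = e^k with k ≥ 1. Then xy²z = e^(p+k) f^(14p). For this to be in L we would need 14p = 14(p+k), i.e. 14k = 0, contradicting k ≥ 1. So xy²z ∉ L.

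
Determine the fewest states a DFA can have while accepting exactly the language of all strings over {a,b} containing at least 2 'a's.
By Myhill–Nerode, count the distinguishable equivalence classes: 3 classes — having seen 0, 1, or ≥2 copies of 'a'; any two classes i < j (j ≤ 2) are distinguished by the string a^(2−j), which takes class j to 2 copies (accepted) but leaves class i below 2 (rejected).
3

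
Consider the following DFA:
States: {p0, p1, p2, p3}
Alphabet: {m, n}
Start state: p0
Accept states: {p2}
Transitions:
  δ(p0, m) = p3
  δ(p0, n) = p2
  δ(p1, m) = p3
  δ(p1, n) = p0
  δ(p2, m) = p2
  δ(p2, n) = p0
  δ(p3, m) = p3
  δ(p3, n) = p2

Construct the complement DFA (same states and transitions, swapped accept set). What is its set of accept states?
Complement accept states = All states \ Original accept states
= {p0, p1, p2, p3} \ {p2}
{p0, p1, p3}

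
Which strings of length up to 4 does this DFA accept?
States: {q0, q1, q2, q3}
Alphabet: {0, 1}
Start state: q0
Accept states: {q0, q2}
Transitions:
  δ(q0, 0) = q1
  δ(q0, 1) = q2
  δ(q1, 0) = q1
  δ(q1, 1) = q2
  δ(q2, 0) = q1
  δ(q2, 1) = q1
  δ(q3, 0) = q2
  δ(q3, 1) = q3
ε, 1, 01, 001, 101, 111, 0001, 0101, 0111, 1001, 1101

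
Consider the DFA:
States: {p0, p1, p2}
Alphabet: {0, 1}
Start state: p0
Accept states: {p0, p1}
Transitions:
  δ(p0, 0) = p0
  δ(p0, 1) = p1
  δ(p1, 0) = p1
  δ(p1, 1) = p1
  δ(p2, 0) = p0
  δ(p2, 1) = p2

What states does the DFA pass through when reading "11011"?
read '1': p0 → p1
  read '1': p1 → p1
  read '0': p1 → p1
  read '1': p1 → p1
  read '1': p1 → p1
p0 -> p1 -> p1 -> p1 -> p1 -> p1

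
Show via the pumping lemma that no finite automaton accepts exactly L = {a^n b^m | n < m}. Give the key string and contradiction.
Assume L is regular with pumping length p. Idea: pumping up the a-block makes the a-count reach the b-count.
Choose s = a^p b^(p+1) ∈ L. By the pumping lemma, s = xyz with |xy| ≤ p, |y| > 0, so y = a^k with k ≥ 1. Then xy²z = a^(p+k) b^(p+1). Since p+k ≥ p+1, the number of a's is no longer strictly less than the number of b's, so xy²z ∉ L.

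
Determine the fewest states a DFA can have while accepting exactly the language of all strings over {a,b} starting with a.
By Myhill–Nerode, count the distinguishable equivalence classes: three classes — empty / started with a / started with b (dead).
3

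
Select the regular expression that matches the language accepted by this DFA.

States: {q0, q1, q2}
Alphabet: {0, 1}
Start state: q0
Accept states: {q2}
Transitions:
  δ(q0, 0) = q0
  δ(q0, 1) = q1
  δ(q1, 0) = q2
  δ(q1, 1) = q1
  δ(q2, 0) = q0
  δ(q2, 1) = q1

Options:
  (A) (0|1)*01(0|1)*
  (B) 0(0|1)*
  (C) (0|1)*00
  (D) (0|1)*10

Check each option against the DFA on short strings; one disagreement eliminates an option:
  (A) (0|1)*01(0|1)*: on '01' the DFA goes q0 → q0 → q1 and rejects (q1 ∉ Accept), but the regex matches it → eliminate
  (B) 0(0|1)*: on '0' the DFA goes q0 → q0 and rejects (q0 ∉ Accept), but the regex matches it → eliminate
  (C) (0|1)*00: on '00' the DFA goes q0 → q0 → q0 and rejects (q0 ∉ Accept), but the regex matches it → eliminate
  (D) (0|1)*10: agrees with the DFA on every string of length ≤ 6
Only (D) is consistent with the DFA.
(D) (0|1)*10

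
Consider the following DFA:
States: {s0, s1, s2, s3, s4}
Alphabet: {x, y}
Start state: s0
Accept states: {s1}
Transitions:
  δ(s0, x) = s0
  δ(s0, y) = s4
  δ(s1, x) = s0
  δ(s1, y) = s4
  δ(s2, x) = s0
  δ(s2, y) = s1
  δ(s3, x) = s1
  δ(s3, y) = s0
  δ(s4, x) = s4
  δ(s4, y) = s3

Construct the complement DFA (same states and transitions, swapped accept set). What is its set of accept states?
Complement accept states = All states \ Original accept states
= {s0, s1, s2, s3, s4} \ {s1}
{s0, s2, s3, s4}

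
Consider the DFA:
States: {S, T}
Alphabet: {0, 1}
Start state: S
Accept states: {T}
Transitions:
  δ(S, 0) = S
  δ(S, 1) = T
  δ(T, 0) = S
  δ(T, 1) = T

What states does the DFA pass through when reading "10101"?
read '1': S → T
  read '0': T → S
  read '1': S → T
  read '0': T → S
  read '1': S → T
S -> T -> S -> T -> S -> T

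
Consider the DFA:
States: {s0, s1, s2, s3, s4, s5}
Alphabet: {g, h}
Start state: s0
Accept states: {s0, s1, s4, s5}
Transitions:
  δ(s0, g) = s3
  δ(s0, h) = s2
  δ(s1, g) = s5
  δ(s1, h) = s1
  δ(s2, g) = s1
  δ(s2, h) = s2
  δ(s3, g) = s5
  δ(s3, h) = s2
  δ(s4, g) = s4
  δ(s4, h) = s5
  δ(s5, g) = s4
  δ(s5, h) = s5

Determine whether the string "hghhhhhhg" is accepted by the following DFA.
Processing string "hghhhhhhg":
  s0 --h--> s2
  s2 --g--> s1
  s1 --h--> s1
  s1 --h--> s1
  s1 --h--> s1
  s1 --h--> s1
  s1 --h--> s1
  s1 --h--> s1
  s1 --g--> s5
Final state: s5
Accept states: {s0, s1, s4, s5}
Yes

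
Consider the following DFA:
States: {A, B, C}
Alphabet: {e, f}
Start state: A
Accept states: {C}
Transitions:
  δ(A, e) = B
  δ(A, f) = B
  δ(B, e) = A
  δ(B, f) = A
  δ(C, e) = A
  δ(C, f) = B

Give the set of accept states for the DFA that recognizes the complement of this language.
Complement accept states = All states \ Original accept states
= {A, B, C} \ {C}
{A, B}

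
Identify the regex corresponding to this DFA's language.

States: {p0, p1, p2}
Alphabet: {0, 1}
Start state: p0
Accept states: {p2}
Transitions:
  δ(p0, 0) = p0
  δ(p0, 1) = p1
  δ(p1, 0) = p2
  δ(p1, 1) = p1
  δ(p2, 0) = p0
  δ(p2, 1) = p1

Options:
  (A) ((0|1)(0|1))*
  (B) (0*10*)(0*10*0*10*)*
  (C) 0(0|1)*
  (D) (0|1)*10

Check each option against the DFA on short strings; one disagreement eliminates an option:
  (A) ((0|1)(0|1))*: on ε the DFA stays in p0 and rejects (p0 ∉ Accept), but the regex matches it → eliminate
  (B) (0*10*)(0*10*0*10*)*: on '1' the DFA goes p0 → p1 and rejects (p1 ∉ Accept), but the regex matches it → eliminate
  (C) 0(0|1)*: on '0' the DFA goes p0 → p0 and rejects (p0 ∉ Accept), but the regex matches it → eliminate
  (D) (0|1)*10: agrees with the DFA on every string of length ≤ 6
Only (D) is consistent with the DFA.
(D) (0|1)*10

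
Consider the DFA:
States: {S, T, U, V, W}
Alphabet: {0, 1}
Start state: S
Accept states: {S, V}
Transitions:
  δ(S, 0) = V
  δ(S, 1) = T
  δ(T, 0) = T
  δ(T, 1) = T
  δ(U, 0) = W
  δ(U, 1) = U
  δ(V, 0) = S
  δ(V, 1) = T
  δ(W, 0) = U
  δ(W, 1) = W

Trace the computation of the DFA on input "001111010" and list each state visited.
read '0': S → V
  read '0': V → S
  read '1': S → T
  read '1': T → T
  read '1': T → T
  read '1': T → T
  read '0': T → T
  read '1': T → T
  read '0': T → T
S -> V -> S -> T -> T -> T -> T -> T -> T -> T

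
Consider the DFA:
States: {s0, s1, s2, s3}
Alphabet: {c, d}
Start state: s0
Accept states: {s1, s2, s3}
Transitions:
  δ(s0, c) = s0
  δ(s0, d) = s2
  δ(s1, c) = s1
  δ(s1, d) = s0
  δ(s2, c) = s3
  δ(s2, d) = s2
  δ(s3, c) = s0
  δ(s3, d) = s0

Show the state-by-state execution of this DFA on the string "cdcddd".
read 'c': s0 → s0
  read 'd': s0 → s2
  read 'c': s2 → s3
  read 'd': s3 → s0
  read 'd': s0 → s2
  read 'd': s2 → s2
s0 -> s0 -> s2 -> s3 -> s0 -> s2 -> s2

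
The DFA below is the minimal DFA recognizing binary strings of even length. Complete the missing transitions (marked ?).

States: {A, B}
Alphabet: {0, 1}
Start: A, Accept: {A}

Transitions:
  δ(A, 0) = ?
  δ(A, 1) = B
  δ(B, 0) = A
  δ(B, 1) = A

From the language and accept set, identify what each state tracks — A: even length so far; B: odd length so far.
Each missing δ(q, a) is the state matching the new tracked value after reading a.
δ(A, 0) = B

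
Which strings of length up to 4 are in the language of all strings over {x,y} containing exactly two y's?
yy, xyy, yxy, yyx, xxyy, xyxy, xyyx, yxxy, yxyx, yyxx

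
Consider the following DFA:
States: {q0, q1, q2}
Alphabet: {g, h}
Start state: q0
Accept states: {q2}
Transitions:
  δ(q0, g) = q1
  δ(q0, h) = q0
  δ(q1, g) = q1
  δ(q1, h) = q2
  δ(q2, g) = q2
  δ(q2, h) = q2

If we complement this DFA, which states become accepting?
Complement accept states = All states \ Original accept states
= {q0, q1, q2} \ {q2}
{q0, q1}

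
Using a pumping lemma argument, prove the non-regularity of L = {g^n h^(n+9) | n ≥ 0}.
Assume L is regular with pumping length p. Idea: pumping the g-block breaks the fixed offset of 9.
Choose s = g^p h^(p+9) ∈ L. By the pumping lemma, s = xyz with |xy| ≤ p, |y| > 0, so y = g^k with k ≥ 1. Then xy²z = g^(p+k) h^(p+9). For this to be in L we would need p+9 = (p+k)+9, i.e. k = 0, contradicting k ≥ 1. So xy²z ∉ L.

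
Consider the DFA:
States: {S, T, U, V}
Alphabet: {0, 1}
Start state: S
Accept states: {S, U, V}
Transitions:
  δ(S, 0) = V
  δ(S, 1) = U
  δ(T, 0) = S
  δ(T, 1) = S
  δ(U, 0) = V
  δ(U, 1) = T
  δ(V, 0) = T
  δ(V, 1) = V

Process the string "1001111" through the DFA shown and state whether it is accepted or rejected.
Processing string "1001111":
  S --1--> U
  U --0--> V
  V --0--> T
  T --1--> S
  S --1--> U
  U --1--> T
  T --1--> S
Final state: S
Accept states: {S, U, V}
Yes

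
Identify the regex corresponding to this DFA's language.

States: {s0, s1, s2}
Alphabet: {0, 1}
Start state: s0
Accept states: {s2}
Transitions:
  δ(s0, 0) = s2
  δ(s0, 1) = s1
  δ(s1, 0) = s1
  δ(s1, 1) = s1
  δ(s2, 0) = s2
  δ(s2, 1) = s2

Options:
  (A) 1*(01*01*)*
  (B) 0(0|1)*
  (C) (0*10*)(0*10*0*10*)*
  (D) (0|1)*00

Check each option against the DFA on short strings; one disagreement eliminates an option:
  (A) 1*(01*01*)*: on ε the DFA stays in s0 and rejects (s0 ∉ Accept), but the regex matches it → eliminate
  (B) 0(0|1)*: agrees with the DFA on every string of length ≤ 6
  (C) (0*10*)(0*10*0*10*)*: on '0' the DFA goes s0 → s2 and accepts (s2 ∈ Accept), but the regex does not match it → eliminate
  (D) (0|1)*00: on '0' the DFA goes s0 → s2 and accepts (s2 ∈ Accept), but the regex does not match it → eliminate
Only (B) is consistent with the DFA.
(B) 0(0|1)*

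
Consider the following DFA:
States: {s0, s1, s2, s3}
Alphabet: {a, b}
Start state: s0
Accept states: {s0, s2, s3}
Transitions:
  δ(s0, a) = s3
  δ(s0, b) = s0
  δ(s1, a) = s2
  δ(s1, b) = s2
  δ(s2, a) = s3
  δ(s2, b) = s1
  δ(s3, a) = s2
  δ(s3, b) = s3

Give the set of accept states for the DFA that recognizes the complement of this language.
Complement accept states = All states \ Original accept states
= {s0, s1, s2, s3} \ {s0, s2, s3}
{s1}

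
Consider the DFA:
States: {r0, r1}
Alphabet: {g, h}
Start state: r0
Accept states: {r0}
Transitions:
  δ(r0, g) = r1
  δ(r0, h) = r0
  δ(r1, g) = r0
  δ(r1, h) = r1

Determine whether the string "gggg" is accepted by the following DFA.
Processing string "gggg":
  r0 --g--> r1
  r1 --g--> r0
  r0 --g--> r1
  r1 --g--> r0
Final state: r0
Accept states: {r0}
Yes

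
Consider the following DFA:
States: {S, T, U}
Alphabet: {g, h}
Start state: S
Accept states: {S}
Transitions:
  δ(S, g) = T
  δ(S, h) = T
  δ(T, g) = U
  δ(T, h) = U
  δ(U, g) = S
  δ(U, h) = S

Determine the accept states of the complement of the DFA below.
Complement accept states = All states \ Original accept states
= {S, T, U} \ {S}
{T, U}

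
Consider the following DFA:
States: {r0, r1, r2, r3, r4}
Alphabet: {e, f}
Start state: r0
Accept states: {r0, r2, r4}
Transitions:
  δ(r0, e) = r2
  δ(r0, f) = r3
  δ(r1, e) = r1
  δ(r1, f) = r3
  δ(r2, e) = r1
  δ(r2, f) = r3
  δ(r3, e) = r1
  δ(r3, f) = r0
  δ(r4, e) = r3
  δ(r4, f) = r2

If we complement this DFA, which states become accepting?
Complement accept states = All states \ Original accept states
= {r0, r1, r2, r3, r4} \ {r0, r2, r4}
{r1, r3}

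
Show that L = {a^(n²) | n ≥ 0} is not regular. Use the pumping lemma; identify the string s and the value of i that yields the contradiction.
Assume L is regular with pumping length p. Idea: pumping adds a fixed amount, but gaps between consecutive squares grow.
Choose s = a^(p²) (length p² ≥ p). By the pumping lemma, s = xyz with |xy| ≤ p, |y| > 0, so |y| = k with 1 ≤ k ≤ p. Then |xy²z| = p²+k. Since p² < p²+k ≤ p²+p < (p+1)², the length p²+k lies strictly between consecutive squares, so it is not a perfect square and xy²z ∉ L.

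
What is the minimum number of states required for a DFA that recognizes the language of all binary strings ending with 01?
By Myhill–Nerode, count the distinguishable equivalence classes: 3 classes — one per longest suffix of the input that is a prefix of '01' (lengths 0 through 2); only the length-2 class is accepting.
3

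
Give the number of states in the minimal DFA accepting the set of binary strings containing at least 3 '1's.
By Myhill–Nerode, count the distinguishable equivalence classes: 4 classes — having seen 0, 1, 2, or ≥3 copies of '1'; any two classes i < j (j ≤ 3) are distinguished by the string 1^(3−j), which takes class j to 3 copies (accepted) but leaves class i below 3 (rejected).
4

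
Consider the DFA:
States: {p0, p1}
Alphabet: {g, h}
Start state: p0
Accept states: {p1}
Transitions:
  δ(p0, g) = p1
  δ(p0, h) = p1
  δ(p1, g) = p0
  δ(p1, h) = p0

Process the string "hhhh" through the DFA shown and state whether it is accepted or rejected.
Processing string "hhhh":
  p0 --h--> p1
  p1 --h--> p0
  p0 --h--> p1
  p1 --h--> p0
Final state: p0
Accept states: {p1}
No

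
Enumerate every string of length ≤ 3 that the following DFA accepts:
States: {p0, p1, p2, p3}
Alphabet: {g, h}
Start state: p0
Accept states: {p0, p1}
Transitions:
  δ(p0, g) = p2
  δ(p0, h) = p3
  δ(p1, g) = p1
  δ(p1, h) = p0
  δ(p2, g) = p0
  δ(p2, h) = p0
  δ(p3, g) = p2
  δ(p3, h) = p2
ε, gg, gh, hgg, hgh, hhg, hhh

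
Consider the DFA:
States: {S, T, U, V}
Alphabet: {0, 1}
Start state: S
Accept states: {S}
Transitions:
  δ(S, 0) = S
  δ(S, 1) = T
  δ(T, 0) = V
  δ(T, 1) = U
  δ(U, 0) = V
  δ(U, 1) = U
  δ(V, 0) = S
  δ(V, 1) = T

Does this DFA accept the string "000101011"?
Processing string "000101011":
  S --0--> S
  S --0--> S
  S --0--> S
  S --1--> T
  T --0--> V
  V --1--> T
  T --0--> V
  V --1--> T
  T --1--> U
Final state: U
Accept states: {S}
No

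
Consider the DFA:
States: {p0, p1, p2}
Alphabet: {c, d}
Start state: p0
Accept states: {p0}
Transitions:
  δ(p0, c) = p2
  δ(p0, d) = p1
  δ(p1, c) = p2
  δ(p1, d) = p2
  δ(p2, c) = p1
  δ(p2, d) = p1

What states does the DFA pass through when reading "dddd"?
read 'd': p0 → p1
  read 'd': p1 → p2
  read 'd': p2 → p1
  read 'd': p1 → p2
p0 -> p1 -> p2 -> p1 -> p2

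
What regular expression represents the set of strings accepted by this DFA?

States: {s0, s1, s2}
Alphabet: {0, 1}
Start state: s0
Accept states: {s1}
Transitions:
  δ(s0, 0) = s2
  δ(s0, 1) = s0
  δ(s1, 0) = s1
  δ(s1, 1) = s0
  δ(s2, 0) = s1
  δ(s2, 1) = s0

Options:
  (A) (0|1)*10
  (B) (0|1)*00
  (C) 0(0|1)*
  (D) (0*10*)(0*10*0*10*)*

Check each option against the DFA on short strings; one disagreement eliminates an option:
  (A) (0|1)*10: on '00' the DFA goes s0 → s2 → s1 and accepts (s1 ∈ Accept), but the regex does not match it → eliminate
  (B) (0|1)*00: agrees with the DFA on every string of length ≤ 6
  (C) 0(0|1)*: on '0' the DFA goes s0 → s2 and rejects (s2 ∉ Accept), but the regex matches it → eliminate
  (D) (0*10*)(0*10*0*10*)*: on '1' the DFA goes s0 → s0 and rejects (s0 ∉ Accept), but the regex matches it → eliminate
Only (B) is consistent with the DFA.
(B) (0|1)*00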